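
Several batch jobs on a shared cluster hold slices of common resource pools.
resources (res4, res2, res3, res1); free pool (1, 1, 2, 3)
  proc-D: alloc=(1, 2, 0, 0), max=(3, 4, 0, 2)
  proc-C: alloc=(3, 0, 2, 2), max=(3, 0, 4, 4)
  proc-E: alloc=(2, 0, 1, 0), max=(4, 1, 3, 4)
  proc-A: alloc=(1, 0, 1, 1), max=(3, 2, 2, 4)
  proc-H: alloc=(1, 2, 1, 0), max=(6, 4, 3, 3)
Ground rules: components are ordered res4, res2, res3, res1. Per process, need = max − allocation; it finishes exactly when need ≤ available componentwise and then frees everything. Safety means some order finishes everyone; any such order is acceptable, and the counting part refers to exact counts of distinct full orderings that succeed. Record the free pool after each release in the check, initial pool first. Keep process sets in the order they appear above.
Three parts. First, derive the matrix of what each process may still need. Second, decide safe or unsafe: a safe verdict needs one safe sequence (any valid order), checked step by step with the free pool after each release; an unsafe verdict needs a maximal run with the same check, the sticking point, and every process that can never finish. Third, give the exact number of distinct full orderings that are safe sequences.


(1) Remaining need (order res4, res2, res3, res1):
  proc-D: (2, 2, 0, 2)
  proc-C: (0, 0, 2, 2)
  proc-E: (2, 1, 2, 4)
  proc-A: (2, 2, 1, 3)
  proc-H: (5, 2, 2, 3)
(2) The state is UNSAFE.
Key observation: the wall is res2: completing proc-C, proc-E brings the pool only to (6, 1, 5, 5), and all the rest need more.
Going as far as possible: proc-C, proc-E; after that, nothing fits. Verifying each step:
  pool = (1, 1, 2, 3)
  run proc-C (needs (0, 0, 2, 2), free (1, 1, 2, 3)); after release of (3, 0, 2, 2) the pool is (4, 1, 4, 5)
  run proc-E (needs (2, 1, 2, 4), free (4, 1, 4, 5)); after release of (2, 0, 1, 0) the pool is (6, 1, 5, 5)
  blocked: proc-D wants (2, 2, 0, 2), pool (6, 1, 5, 5) — not enough res2
  blocked: proc-A wants (2, 2, 1, 3), pool (6, 1, 5, 5) — not enough res2
  blocked: proc-H wants (5, 2, 2, 3), pool (6, 1, 5, 5) — not enough res2
Permanently blocked: proc-D, proc-A and proc-H.
(3) Exactly 0 of the possible complete orderings are safe sequences.


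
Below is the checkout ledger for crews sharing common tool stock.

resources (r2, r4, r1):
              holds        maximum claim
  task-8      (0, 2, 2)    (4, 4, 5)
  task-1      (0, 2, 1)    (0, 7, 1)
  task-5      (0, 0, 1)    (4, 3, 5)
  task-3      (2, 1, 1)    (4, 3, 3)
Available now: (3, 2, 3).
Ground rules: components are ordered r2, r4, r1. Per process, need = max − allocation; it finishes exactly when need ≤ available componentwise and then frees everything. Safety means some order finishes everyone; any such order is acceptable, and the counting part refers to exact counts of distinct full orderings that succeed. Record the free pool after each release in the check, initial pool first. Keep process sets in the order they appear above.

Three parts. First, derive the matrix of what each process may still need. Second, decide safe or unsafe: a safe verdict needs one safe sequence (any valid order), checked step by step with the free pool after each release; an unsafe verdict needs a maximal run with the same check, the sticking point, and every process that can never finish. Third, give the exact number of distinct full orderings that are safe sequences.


(1) Remaining need (order r2, r4, r1):
  task-8: (4, 2, 3)
  task-1: (0, 5, 0)
  task-5: (4, 3, 4)
  task-3: (2, 2, 2)
(2) SAFE, for example via the order task-3, task-8, task-5, task-1.
Key observation: the first exact fit in this order is task-3 — it needs (2, 2, 2) with (3, 2, 3) free, meeting a requested resource to the last unit.
Walking it through:
  pool = (3, 2, 3)
  task-3 needs (2, 2, 2) <= (3, 2, 3) -> finishes; pool += (2, 1, 1) = (5, 3, 4)
  task-8 needs (4, 2, 3) <= (5, 3, 4) -> finishes; pool += (0, 2, 2) = (5, 5, 6)
  task-5 needs (4, 3, 4) <= (5, 5, 6) -> finishes; pool += (0, 0, 1) = (5, 5, 7)
  task-1 needs (0, 5, 0) <= (5, 5, 7) -> finishes; pool += (0, 2, 1) = (5, 7, 8)
(3) The exact count: 3 of the possible complete orderings are safe sequences.


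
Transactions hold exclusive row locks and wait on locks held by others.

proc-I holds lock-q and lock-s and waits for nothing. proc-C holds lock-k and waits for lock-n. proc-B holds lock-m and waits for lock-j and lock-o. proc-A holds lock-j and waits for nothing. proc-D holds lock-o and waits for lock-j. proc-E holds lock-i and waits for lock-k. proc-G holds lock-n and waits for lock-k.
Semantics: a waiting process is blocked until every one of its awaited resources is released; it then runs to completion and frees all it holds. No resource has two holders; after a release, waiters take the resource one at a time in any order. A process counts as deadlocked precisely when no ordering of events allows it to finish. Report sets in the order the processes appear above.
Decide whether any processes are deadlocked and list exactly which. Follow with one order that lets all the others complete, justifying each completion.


The deadlocked set is proc-C, proc-E and proc-G.
Key observation: the knot is the closed ring of waits proc-C -> proc-G -> proc-C; proc-E waits into the deadlock from upstream.
A valid finishing order for the others: proc-A, proc-D, proc-I, proc-B.
Verifying each step:
  run proc-A (it waits on nothing); releases lock-j
  proc-D waits on lock-j — all released -> runs and releases lock-o
  run proc-I (it waits on nothing); releases lock-q and lock-s
  proc-B waits on lock-j and lock-o — all released -> runs and releases lock-m


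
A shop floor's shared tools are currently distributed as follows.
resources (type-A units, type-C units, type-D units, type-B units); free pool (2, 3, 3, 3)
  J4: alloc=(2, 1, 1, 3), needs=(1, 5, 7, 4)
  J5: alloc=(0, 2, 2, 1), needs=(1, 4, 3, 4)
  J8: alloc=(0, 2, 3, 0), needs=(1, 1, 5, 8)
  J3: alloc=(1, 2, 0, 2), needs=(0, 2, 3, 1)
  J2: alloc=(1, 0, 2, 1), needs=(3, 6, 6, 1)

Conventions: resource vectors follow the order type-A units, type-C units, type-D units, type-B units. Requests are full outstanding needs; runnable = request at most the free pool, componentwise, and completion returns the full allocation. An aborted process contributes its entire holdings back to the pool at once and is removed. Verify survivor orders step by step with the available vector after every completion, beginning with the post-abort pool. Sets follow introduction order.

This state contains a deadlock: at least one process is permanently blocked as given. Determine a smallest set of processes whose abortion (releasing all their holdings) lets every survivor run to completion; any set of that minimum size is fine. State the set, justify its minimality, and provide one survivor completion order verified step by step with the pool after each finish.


Minimum abort set: J2.
Key observation: before aborting J2, J4 was permanently blocked — no order could ever run it; afterwards it completes at step 3.
No smaller set exists: with zero aborts the deadlock remains.
One survivor order: J3, J5, J4, J8. Verifying each step (post-abort pool first):
  pool = (3, 3, 5, 4)
  J3 needs (0, 2, 3, 1) <= (3, 3, 5, 4) -> finishes; pool += (1, 2, 0, 2) = (4, 5, 5, 6)
  J5 needs (1, 4, 3, 4) <= (4, 5, 5, 6) -> finishes; pool += (0, 2, 2, 1) = (4, 7, 7, 7)
  J4 needs (1, 5, 7, 4) <= (4, 7, 7, 7) -> finishes; pool += (2, 1, 1, 3) = (6, 8, 8, 10)
  J8 needs (1, 1, 5, 8) <= (6, 8, 8, 10) -> finishes; pool += (0, 2, 3, 0) = (6, 10, 11, 10)


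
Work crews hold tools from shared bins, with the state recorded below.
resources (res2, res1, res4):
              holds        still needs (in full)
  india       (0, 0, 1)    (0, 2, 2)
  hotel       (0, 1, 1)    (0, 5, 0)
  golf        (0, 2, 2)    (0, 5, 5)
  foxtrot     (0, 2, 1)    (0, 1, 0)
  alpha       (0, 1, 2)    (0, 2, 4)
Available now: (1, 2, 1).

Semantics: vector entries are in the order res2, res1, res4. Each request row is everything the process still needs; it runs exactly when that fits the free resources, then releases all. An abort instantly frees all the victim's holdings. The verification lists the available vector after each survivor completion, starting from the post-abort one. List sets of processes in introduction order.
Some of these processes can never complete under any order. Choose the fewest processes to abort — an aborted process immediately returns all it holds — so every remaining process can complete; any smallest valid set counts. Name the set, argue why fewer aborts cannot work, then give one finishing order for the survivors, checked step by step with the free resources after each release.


Abort golf.
Key observation: the deadlocked hotel becomes finishable only because golf released (0, 2, 2); it completes at step 3 below.
No smaller set exists: with zero aborts the deadlock remains.
The survivors complete as foxtrot, india, hotel, alpha. Verifying each step (starting from the post-abort pool):
  pool = (1, 4, 3)
  run foxtrot (needs (0, 1, 0), free (1, 4, 3)); after release of (0, 2, 1) the pool is (1, 6, 4)
  run india (needs (0, 2, 2), free (1, 6, 4)); after release of (0, 0, 1) the pool is (1, 6, 5)
  run hotel (needs (0, 5, 0), free (1, 6, 5)); after release of (0, 1, 1) the pool is (1, 7, 6)
  run alpha (needs (0, 2, 4), free (1, 7, 6)); after release of (0, 1, 2) the pool is (1, 8, 8)


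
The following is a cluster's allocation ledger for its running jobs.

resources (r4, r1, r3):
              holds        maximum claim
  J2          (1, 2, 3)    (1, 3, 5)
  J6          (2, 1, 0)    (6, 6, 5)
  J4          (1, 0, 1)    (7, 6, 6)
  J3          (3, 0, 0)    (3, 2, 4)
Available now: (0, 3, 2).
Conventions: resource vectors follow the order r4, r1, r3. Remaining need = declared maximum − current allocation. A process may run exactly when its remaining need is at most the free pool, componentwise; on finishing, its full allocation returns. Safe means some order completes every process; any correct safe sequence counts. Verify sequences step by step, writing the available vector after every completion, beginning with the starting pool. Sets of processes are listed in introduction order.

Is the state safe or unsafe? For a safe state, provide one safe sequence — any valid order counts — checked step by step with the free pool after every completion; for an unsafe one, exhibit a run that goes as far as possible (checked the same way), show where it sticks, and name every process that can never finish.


SAFE, for example via the order J2, J3, J6, J4.
Key observation: J2 is the earliest step where a requested resource binds exactly: need (0, 1, 2), pool (0, 3, 2) at its turn.
Check, step by step:
  pool = (0, 3, 2)
  J2: need (0, 1, 2) fits (0, 3, 2); releases (1, 2, 3), pool now (1, 5, 5)
  J3: need (0, 2, 4) fits (1, 5, 5); releases (3, 0, 0), pool now (4, 5, 5)
  J6: need (4, 5, 5) fits (4, 5, 5); releases (2, 1, 0), pool now (6, 6, 5)
  J4: need (6, 6, 5) fits (6, 6, 5); releases (1, 0, 1), pool now (7, 6, 6)


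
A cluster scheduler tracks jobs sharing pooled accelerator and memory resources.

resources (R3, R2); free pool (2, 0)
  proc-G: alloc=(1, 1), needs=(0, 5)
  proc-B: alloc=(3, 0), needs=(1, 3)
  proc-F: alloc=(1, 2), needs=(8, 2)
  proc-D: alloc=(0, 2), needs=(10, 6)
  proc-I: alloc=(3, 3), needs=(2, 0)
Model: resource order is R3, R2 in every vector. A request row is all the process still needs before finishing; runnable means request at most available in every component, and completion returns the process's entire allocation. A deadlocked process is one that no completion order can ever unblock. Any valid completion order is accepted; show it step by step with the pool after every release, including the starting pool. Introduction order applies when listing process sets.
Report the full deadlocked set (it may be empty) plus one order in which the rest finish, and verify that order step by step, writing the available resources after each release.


The deadlocked set is empty.
Key observation: the pool covers proc-I at once, and every later process fits after earlier releases.
The rest can finish in the order proc-I, proc-B, proc-F, proc-G, proc-D. Walking it through:
  pool = (2, 0)
  proc-I needs (2, 0) <= (2, 0) -> finishes; pool += (3, 3) = (5, 3)
  proc-B needs (1, 3) <= (5, 3) -> finishes; pool += (3, 0) = (8, 3)
  proc-F needs (8, 2) <= (8, 3) -> finishes; pool += (1, 2) = (9, 5)
  proc-G needs (0, 5) <= (9, 5) -> finishes; pool += (1, 1) = (10, 6)
  proc-D needs (10, 6) <= (10, 6) -> finishes; pool += (0, 2) = (10, 8)


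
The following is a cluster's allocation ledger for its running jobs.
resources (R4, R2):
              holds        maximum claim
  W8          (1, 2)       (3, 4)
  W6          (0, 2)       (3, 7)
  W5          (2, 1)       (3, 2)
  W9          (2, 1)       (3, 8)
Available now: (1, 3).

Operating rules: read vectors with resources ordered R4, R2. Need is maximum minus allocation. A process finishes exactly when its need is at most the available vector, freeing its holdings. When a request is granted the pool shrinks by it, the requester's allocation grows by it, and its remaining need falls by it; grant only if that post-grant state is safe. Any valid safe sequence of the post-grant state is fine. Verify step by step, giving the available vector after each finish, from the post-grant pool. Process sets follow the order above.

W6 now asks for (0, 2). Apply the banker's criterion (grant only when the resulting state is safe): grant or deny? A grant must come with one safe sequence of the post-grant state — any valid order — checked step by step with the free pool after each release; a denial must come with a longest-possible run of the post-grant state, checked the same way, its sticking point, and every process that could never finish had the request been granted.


GRANT. The post-grant state is safe; one safe sequence: W5, W8, W6, W9.
Key observation: post-grant, (1, 1) remains, and an order beginning with W5 completes everyone.
Check on the post-grant state, step by step:
  pool = (1, 1)
  W5: need (1, 1) fits (1, 1); releases (2, 1), pool now (3, 2)
  W8: need (2, 2) fits (3, 2); releases (1, 2), pool now (4, 4)
  W6: need (3, 3) fits (4, 4); releases (0, 4), pool now (4, 8)
  W9: need (1, 7) fits (4, 8); releases (2, 1), pool now (6, 9)


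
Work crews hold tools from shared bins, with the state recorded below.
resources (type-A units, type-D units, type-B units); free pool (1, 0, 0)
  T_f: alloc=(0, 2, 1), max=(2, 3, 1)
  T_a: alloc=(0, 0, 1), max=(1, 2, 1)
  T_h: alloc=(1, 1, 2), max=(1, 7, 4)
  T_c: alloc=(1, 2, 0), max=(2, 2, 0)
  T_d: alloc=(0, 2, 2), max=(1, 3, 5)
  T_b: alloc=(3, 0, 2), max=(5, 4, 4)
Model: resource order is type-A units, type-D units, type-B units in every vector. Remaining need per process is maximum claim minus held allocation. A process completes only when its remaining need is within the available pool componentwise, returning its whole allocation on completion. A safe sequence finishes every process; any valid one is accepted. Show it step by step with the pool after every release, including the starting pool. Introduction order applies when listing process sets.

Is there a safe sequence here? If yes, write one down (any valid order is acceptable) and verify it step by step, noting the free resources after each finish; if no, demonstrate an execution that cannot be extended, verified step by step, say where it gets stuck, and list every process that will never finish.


SAFE. One safe sequence: T_c, T_f, T_a, T_b, T_d, T_h.
Key observation: the order's first zero-slack moment is T_c ((1, 0, 0) needed, (1, 0, 0) free — a requested resource with nothing to spare).
Walking it through:
  pool = (1, 0, 0)
  T_c needs (1, 0, 0) <= (1, 0, 0) -> finishes; pool += (1, 2, 0) = (2, 2, 0)
  T_f needs (2, 1, 0) <= (2, 2, 0) -> finishes; pool += (0, 2, 1) = (2, 4, 1)
  T_a needs (1, 2, 0) <= (2, 4, 1) -> finishes; pool += (0, 0, 1) = (2, 4, 2)
  T_b needs (2, 4, 2) <= (2, 4, 2) -> finishes; pool += (3, 0, 2) = (5, 4, 4)
  T_d needs (1, 1, 3) <= (5, 4, 4) -> finishes; pool += (0, 2, 2) = (5, 6, 6)
  T_h needs (0, 6, 2) <= (5, 6, 6) -> finishes; pool += (1, 1, 2) = (6, 7, 8)


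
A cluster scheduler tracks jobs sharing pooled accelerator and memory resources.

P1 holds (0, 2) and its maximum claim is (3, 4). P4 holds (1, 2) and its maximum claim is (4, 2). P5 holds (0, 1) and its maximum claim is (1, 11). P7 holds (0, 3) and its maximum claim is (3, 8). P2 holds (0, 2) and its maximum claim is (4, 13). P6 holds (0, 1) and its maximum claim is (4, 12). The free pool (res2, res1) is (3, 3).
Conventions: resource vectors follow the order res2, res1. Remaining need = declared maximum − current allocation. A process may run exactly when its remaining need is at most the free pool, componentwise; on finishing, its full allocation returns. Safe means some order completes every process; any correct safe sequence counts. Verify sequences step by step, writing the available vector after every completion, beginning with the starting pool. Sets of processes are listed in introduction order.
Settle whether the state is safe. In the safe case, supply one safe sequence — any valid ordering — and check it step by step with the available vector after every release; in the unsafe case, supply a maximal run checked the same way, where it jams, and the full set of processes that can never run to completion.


The state is SAFE; one workable sequence: P4, P7, P1, P5, P6, P2.
Key observation: P4 marks the first exact bind of the order: its need (3, 0) fits the free (3, 3) with zero slack on a requested resource.
Check, step by step:
  pool = (3, 3)
  P4 needs (3, 0) <= (3, 3) -> finishes; pool += (1, 2) = (4, 5)
  P7 needs (3, 5) <= (4, 5) -> finishes; pool += (0, 3) = (4, 8)
  P1 needs (3, 2) <= (4, 8) -> finishes; pool += (0, 2) = (4, 10)
  P5 needs (1, 10) <= (4, 10) -> finishes; pool += (0, 1) = (4, 11)
  P6 needs (4, 11) <= (4, 11) -> finishes; pool += (0, 1) = (4, 12)
  P2 needs (4, 11) <= (4, 12) -> finishes; pool += (0, 2) = (4, 14)


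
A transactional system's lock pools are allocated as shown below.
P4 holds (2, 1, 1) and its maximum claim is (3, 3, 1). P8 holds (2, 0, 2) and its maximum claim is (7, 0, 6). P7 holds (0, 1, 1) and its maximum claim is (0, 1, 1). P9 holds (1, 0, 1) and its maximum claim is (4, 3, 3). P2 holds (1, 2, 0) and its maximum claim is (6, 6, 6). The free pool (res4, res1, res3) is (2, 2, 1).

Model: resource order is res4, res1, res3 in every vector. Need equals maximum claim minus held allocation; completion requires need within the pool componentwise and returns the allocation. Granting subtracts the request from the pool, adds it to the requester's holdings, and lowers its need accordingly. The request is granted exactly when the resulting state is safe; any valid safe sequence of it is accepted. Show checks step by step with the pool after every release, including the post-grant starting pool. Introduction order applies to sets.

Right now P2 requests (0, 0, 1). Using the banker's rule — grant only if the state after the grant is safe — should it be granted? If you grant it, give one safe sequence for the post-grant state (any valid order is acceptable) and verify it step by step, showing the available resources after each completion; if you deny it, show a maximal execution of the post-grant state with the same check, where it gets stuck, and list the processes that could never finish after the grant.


DENY. Granting would leave the state unsafe.
Key observation: P4, P7, P9 can finish, but then (5, 4, 3) is all there is, and the blocked group's res3 demands exceed it.
Pretend the grant happened; the run P4, P7, P9 goes as far as possible. Check, step by step:
  pool = (2, 2, 0)
  P4: need (1, 2, 0) fits (2, 2, 0); releases (2, 1, 1), pool now (4, 3, 1)
  P7: need (0, 0, 0) fits (4, 3, 1); releases (0, 1, 1), pool now (4, 4, 2)
  P9: need (3, 3, 2) fits (4, 4, 2); releases (1, 0, 1), pool now (5, 4, 3)
  P8 still needs (5, 0, 4) but only (5, 4, 3) is free — short on res3
  P2 still needs (5, 4, 5) but only (5, 4, 3) is free — short on res3
Processes that could never finish after the grant: P8 and P2.


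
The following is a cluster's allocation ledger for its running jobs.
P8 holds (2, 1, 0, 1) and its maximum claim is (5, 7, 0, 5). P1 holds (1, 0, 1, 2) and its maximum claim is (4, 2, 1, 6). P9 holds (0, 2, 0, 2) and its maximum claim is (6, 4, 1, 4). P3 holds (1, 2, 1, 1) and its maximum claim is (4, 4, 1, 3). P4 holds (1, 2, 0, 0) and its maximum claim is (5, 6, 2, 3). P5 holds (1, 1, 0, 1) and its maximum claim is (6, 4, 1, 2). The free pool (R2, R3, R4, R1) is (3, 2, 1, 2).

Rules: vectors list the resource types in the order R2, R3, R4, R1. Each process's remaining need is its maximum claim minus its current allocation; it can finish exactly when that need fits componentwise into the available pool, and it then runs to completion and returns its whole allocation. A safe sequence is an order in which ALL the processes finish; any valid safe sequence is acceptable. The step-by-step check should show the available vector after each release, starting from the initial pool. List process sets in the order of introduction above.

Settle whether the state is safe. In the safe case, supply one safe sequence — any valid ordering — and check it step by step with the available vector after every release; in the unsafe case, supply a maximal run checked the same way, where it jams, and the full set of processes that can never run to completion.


SAFE. One safe sequence: P3, P4, P5, P9, P1, P8.
Key observation: P3 is the earliest step where a requested resource binds exactly: need (3, 2, 0, 2), pool (3, 2, 1, 2) at its turn.
Step-by-step check:
  pool = (3, 2, 1, 2)
  P3 needs (3, 2, 0, 2) <= (3, 2, 1, 2) -> finishes; pool += (1, 2, 1, 1) = (4, 4, 2, 3)
  P4 needs (4, 4, 2, 3) <= (4, 4, 2, 3) -> finishes; pool += (1, 2, 0, 0) = (5, 6, 2, 3)
  P5 needs (5, 3, 1, 1) <= (5, 6, 2, 3) -> finishes; pool += (1, 1, 0, 1) = (6, 7, 2, 4)
  P9 needs (6, 2, 1, 2) <= (6, 7, 2, 4) -> finishes; pool += (0, 2, 0, 2) = (6, 9, 2, 6)
  P1 needs (3, 2, 0, 4) <= (6, 9, 2, 6) -> finishes; pool += (1, 0, 1, 2) = (7, 9, 3, 8)
  P8 needs (3, 6, 0, 4) <= (7, 9, 3, 8) -> finishes; pool += (2, 1, 0, 1) = (9, 10, 3, 9)


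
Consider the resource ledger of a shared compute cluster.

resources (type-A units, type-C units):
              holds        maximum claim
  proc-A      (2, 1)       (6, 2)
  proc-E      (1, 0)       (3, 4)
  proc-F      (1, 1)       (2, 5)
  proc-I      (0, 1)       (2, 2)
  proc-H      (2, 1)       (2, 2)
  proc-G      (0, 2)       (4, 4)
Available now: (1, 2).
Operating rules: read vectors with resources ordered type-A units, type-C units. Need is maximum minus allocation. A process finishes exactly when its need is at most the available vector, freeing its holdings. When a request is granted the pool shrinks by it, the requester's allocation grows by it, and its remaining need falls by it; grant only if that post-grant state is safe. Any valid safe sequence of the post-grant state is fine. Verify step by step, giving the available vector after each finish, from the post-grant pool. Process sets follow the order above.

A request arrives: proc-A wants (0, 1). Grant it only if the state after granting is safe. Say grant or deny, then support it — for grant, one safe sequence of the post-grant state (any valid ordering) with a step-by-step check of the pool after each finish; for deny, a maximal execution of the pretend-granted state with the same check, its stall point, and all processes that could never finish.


DENY: after the grant no complete ordering would exist.
Key observation: after proc-H, proc-I the pool peaks at (3, 3), and each blocked process is short somewhere: proc-A on type-A units; proc-E on type-C units; proc-F on type-C units; proc-G on type-A units.
On the post-grant state, proc-H, proc-I is a maximal run — nothing extends it. Check, step by step:
  pool = (1, 1)
  run proc-H (needs (0, 1), free (1, 1)); after release of (2, 1) the pool is (3, 2)
  run proc-I (needs (2, 1), free (3, 2)); after release of (0, 1) the pool is (3, 3)
  proc-A cannot run: need (4, 0) vs free (3, 3) (insufficient type-A units)
  proc-E cannot run: need (2, 4) vs free (3, 3) (insufficient type-C units)
  proc-F cannot run: need (1, 4) vs free (3, 3) (insufficient type-C units)
  proc-G cannot run: need (4, 2) vs free (3, 3) (insufficient type-A units)
Post-grant, the permanently blocked set is proc-A, proc-E, proc-F and proc-G.


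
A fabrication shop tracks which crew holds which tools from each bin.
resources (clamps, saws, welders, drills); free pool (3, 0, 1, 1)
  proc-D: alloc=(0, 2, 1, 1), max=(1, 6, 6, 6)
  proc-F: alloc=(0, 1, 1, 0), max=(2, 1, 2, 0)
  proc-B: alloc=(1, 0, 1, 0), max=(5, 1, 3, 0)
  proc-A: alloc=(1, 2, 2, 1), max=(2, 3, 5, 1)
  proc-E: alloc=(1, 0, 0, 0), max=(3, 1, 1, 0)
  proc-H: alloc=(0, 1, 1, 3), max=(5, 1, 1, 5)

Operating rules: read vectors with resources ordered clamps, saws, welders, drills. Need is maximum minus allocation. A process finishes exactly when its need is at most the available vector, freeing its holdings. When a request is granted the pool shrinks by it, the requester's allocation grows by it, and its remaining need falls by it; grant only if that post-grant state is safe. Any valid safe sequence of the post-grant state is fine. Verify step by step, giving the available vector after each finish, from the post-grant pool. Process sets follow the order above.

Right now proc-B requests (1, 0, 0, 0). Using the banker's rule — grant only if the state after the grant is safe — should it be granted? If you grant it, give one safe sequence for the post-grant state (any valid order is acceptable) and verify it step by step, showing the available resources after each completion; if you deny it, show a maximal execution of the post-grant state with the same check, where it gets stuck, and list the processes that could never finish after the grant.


GRANT — the state after the grant stays safe, e.g. via proc-F, proc-E, proc-B, proc-A, proc-H, proc-D.
Key observation: with (2, 0, 1, 1) left after the transfer, proc-F can run at once — the state stays safe.
Step-by-step check of the post-grant state:
  pool = (2, 0, 1, 1)
  proc-F needs (2, 0, 1, 0) <= (2, 0, 1, 1) -> finishes; pool += (0, 1, 1, 0) = (2, 1, 2, 1)
  proc-E needs (2, 1, 1, 0) <= (2, 1, 2, 1) -> finishes; pool += (1, 0, 0, 0) = (3, 1, 2, 1)
  proc-B needs (3, 1, 2, 0) <= (3, 1, 2, 1) -> finishes; pool += (2, 0, 1, 0) = (5, 1, 3, 1)
  proc-A needs (1, 1, 3, 0) <= (5, 1, 3, 1) -> finishes; pool += (1, 2, 2, 1) = (6, 3, 5, 2)
  proc-H needs (5, 0, 0, 2) <= (6, 3, 5, 2) -> finishes; pool += (0, 1, 1, 3) = (6, 4, 6, 5)
  proc-D needs (1, 4, 5, 5) <= (6, 4, 6, 5) -> finishes; pool += (0, 2, 1, 1) = (6, 6, 7, 6)


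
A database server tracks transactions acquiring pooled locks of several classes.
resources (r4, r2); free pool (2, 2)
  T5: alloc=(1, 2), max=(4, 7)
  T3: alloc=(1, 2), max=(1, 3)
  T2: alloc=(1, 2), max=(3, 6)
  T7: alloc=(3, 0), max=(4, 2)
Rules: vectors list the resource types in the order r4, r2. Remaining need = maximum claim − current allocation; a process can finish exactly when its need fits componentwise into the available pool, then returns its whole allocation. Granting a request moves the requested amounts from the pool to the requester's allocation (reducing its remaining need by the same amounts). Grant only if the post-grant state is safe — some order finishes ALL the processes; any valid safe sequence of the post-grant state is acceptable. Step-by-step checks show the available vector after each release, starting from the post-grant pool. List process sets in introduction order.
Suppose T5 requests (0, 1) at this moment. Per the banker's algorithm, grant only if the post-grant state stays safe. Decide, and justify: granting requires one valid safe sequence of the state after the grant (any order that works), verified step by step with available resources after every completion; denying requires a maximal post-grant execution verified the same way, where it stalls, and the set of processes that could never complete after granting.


DENY: after the grant no complete ordering would exist.
Key observation: no order helps: past T3, T7, the free pool tops out at (6, 3), below what each blocked process needs in r2.
After a pretend grant, a maximal execution: T3, T7 — then nothing else fits. Verifying each step:
  pool = (2, 1)
  T3: need (0, 1) fits (2, 1); releases (1, 2), pool now (3, 3)
  T7: need (1, 2) fits (3, 3); releases (3, 0), pool now (6, 3)
  T5 cannot run: need (3, 4) vs free (6, 3) (insufficient r2)
  T2 cannot run: need (2, 4) vs free (6, 3) (insufficient r2)
Post-grant, the permanently blocked set is T5 and T2.


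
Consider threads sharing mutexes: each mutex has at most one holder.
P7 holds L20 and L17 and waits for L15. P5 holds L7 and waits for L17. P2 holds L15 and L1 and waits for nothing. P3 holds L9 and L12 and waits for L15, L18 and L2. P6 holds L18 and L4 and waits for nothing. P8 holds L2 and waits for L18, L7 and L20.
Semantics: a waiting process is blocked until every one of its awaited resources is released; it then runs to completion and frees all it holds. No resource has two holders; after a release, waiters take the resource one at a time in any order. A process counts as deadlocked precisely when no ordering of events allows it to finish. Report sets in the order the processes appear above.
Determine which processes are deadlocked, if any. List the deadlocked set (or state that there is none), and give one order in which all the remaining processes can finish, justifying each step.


The deadlocked set is empty.
Key observation: the waits form no ring: some process can always run, and its releases unblock the others one by one.
A valid finishing order for the others: P2, P6, P7, P5, P8, P3.
Verifying each step:
  P2: no waits; runs immediately, freeing L15 and L1
  P6: no waits; runs immediately, freeing L18 and L4
  P7 waits on L15 — all released -> runs and releases L20 and L17
  P5 waits on L17 — all released -> runs and releases L7
  P8 waits on L18, L7 and L20 — all released -> runs and releases L2
  P3 waits on L15, L18 and L2 — all released -> runs and releases L9 and L12


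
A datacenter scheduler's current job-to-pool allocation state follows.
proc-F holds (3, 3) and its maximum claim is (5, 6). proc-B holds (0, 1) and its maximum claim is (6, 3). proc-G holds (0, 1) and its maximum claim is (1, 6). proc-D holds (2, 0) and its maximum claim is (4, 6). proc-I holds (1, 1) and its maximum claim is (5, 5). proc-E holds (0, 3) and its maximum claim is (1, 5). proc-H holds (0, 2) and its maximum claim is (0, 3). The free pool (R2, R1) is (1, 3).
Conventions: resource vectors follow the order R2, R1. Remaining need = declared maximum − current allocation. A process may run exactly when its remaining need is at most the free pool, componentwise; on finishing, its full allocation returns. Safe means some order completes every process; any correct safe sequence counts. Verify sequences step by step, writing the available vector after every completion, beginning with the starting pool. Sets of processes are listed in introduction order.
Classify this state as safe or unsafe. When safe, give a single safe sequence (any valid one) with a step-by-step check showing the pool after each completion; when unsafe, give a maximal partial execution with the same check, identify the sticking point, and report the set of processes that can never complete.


UNSAFE — no complete ordering exists.
Key observation: the pool after proc-E, proc-H, proc-G is (1, 9); every surviving request exceeds it in R2, so progress ends there.
A maximal execution: proc-E, proc-H, proc-G — then nothing else fits. Check, step by step:
  pool = (1, 3)
  run proc-E (needs (1, 2), free (1, 3)); after release of (0, 3) the pool is (1, 6)
  run proc-H (needs (0, 1), free (1, 6)); after release of (0, 2) the pool is (1, 8)
  run proc-G (needs (1, 5), free (1, 8)); after release of (0, 1) the pool is (1, 9)
  proc-F cannot run: need (2, 3) vs free (1, 9) (insufficient R2)
  proc-B cannot run: need (6, 2) vs free (1, 9) (insufficient R2)
  proc-D cannot run: need (2, 6) vs free (1, 9) (insufficient R2)
  proc-I cannot run: need (4, 4) vs free (1, 9) (insufficient R2)
Permanently blocked: proc-F, proc-B, proc-D and proc-I.


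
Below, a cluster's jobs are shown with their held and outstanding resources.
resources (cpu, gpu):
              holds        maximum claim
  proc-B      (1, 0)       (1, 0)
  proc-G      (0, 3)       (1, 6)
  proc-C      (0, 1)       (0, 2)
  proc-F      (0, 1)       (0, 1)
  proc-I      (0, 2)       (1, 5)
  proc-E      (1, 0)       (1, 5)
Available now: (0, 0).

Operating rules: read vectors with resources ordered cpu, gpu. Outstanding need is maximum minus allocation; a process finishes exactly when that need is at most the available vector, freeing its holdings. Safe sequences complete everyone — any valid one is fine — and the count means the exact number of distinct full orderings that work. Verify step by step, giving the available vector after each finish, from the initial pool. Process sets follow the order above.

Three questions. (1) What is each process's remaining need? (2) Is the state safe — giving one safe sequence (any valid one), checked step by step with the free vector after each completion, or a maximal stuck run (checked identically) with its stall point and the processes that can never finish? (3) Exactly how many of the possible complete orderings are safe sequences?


(1) Need matrix, components ordered cpu, gpu:
  proc-B: (0, 0)
  proc-G: (1, 3)
  proc-C: (0, 1)
  proc-F: (0, 0)
  proc-I: (1, 3)
  proc-E: (0, 5)
(2) UNSAFE — no complete ordering exists.
Key observation: no order helps: past proc-B, proc-F, proc-C, the free pool tops out at (1, 2), below what each blocked process needs in gpu.
The run proc-B, proc-F, proc-C cannot be extended any further. Check, step by step:
  pool = (0, 0)
  proc-B: need (0, 0) fits (0, 0); releases (1, 0), pool now (1, 0)
  proc-F: need (0, 0) fits (1, 0); releases (0, 1), pool now (1, 1)
  proc-C: need (0, 1) fits (1, 1); releases (0, 1), pool now (1, 2)
  proc-G still needs (1, 3) but only (1, 2) is free — short on gpu
  proc-I still needs (1, 3) but only (1, 2) is free — short on gpu
  proc-E still needs (0, 5) but only (1, 2) is free — short on gpu
Processes that can never finish: proc-G, proc-I and proc-E.
(3) Exactly 0 of the possible complete orderings are safe sequences.


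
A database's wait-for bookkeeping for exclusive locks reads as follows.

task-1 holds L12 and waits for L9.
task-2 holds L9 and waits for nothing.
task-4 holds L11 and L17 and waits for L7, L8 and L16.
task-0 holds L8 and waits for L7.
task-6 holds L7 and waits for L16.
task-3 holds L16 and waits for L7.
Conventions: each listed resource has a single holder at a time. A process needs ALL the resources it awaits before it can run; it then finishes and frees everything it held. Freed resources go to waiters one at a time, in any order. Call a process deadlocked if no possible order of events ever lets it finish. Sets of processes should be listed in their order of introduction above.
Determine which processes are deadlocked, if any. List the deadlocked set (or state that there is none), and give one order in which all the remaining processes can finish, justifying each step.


The deadlocked set is task-4, task-0, task-6 and task-3.
Key observation: along task-6 -> task-3 -> task-6, each member waits on what the next one holds — a deadlock; task-4 and task-0 wait into the deadlock from upstream.
One completion order for the rest: task-2, task-1.
Step-by-step check:
  run task-2 (it waits on nothing); releases L9
  task-1: everything it awaited (L9) is free; runs, freeing L12


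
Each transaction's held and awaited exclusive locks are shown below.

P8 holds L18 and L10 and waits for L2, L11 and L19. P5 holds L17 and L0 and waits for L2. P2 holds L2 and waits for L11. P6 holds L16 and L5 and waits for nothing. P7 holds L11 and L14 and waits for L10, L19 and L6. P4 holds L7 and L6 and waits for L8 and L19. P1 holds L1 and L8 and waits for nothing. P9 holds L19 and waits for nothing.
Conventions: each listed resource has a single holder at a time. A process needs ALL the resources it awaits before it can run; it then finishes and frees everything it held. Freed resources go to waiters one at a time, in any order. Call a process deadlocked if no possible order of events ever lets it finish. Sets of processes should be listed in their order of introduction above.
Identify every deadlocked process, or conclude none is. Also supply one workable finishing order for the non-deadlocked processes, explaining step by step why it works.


Deadlocked: P8, P5, P2 and P7.
Key observation: the waits loop around P8 -> P2 -> P7 -> P8 with no way out; P5 waits into the deadlock from upstream.
One completion order for the rest: P1, P6, P9, P4.
Step-by-step check:
  P1: no waits; runs immediately, freeing L1 and L8
  P6: no waits; runs immediately, freeing L16 and L5
  P9: no waits; runs immediately, freeing L19
  P4: everything it awaited (L8 and L19) is free; runs, freeing L7 and L6


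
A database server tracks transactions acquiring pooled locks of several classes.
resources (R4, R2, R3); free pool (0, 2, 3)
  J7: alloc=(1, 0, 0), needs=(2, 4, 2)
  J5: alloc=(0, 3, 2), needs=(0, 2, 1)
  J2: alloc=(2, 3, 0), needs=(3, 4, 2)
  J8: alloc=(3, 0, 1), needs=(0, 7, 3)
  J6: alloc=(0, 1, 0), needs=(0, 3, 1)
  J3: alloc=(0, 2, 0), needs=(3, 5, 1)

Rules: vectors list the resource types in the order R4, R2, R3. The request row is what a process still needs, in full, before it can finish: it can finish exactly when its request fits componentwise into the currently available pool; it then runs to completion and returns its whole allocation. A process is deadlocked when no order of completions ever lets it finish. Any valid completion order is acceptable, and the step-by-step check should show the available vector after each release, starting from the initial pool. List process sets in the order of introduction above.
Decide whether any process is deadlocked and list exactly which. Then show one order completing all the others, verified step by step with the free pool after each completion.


Deadlocked set: J7, J2, J8 and J3.
Key observation: after J5, J6 the pool peaks at (0, 6, 5), and each blocked process is short somewhere: J7 on R4; J2 on R4; J8 on R2; J3 on R4.
One completion order for the rest: J5, J6. Verifying each step:
  pool = (0, 2, 3)
  run J5 (needs (0, 2, 1), free (0, 2, 3)); after release of (0, 3, 2) the pool is (0, 5, 5)
  run J6 (needs (0, 3, 1), free (0, 5, 5)); after release of (0, 1, 0) the pool is (0, 6, 5)
The stuck group stays short no matter what:
  blocked: J7 wants (2, 4, 2), pool (0, 6, 5) — not enough R4
  blocked: J2 wants (3, 4, 2), pool (0, 6, 5) — not enough R4
  blocked: J8 wants (0, 7, 3), pool (0, 6, 5) — not enough R2
  blocked: J3 wants (3, 5, 1), pool (0, 6, 5) — not enough R4


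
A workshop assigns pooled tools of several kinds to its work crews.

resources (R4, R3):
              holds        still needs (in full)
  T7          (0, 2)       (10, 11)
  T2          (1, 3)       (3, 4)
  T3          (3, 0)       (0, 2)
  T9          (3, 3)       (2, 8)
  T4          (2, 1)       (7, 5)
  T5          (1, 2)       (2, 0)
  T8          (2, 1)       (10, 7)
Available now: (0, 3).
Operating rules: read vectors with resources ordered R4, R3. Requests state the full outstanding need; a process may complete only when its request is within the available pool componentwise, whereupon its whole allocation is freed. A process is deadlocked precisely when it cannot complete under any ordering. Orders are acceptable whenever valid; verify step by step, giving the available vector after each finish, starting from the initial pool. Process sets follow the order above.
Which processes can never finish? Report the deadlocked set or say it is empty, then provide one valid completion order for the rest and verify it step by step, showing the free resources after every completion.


The deadlocked set is empty.
Key observation: there is always a runnable process — T3 first — so the state unwinds completely.
A valid finishing order for the others: T3, T5, T2, T9, T4, T8, T7. Verifying each step:
  pool = (0, 3)
  T3: need (0, 2) fits (0, 3); releases (3, 0), pool now (3, 3)
  T5: need (2, 0) fits (3, 3); releases (1, 2), pool now (4, 5)
  T2: need (3, 4) fits (4, 5); releases (1, 3), pool now (5, 8)
  T9: need (2, 8) fits (5, 8); releases (3, 3), pool now (8, 11)
  T4: need (7, 5) fits (8, 11); releases (2, 1), pool now (10, 12)
  T8: need (10, 7) fits (10, 12); releases (2, 1), pool now (12, 13)
  T7: need (10, 11) fits (12, 13); releases (0, 2), pool now (12, 15)
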